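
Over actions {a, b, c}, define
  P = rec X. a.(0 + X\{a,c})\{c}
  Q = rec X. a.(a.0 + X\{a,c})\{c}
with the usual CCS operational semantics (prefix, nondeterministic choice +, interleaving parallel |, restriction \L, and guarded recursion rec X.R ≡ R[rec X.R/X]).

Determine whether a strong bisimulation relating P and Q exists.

Reachable graph of P (2 states):
  s0 = rec X. a.(0 + X\{a,c})\{c} ⊢ ··a··> s1
  s1 = (0 + (rec X. a.(0 + X\{a,c})\{c})\{a,c})\{c} ⊢ deadlocked
Reachable graph of Q (3 states):
  t0 = rec X. a.(a.0 + X\{a,c})\{c} ⊢ ··a··> t1
  t1 = (a.0 + (rec X. a.(a.0 + X\{a,c})\{c})\{a,c})\{c} ⊢ ··a··> t2
  t2 = 0\{c} ⊢ deadlocked
Partition-refinement fixed point:
  B0 = {s0, t1}
  B1 = {s1, t2}
  B2 = {t0}
s0 ∈ B0, t0 ∈ B2 → different blocks

P ≁ Q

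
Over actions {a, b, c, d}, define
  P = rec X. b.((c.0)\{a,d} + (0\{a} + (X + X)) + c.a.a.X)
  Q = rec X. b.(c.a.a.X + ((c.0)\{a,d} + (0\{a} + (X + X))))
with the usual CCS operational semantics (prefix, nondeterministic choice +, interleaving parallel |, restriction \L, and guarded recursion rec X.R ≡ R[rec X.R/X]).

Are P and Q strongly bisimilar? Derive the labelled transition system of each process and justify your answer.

bisimilar

Reachable graph of P (5 states):
  u0 = rec X. b.((c.0)\{a,d} + (0\{a} + (X + X)) + c.a.a.X) ⊢ -b-> u1
  u1 = (c.0)\{a,d} + (0\{a} + ((rec X. b.((c.0)\{a,d} + (0\{a} + (X + X)) + c.a.a.X)) + (rec X. b.((c.0)\{a,d} + (0\{a} + (X + X)) + c.a.a.X)))) + c.a.a.(rec X. b.((c.0)\{a,d} + (0\{a} + (X + X)) + c.a.a.X)) ⊢ -b-> u1, -c-> u2, -c-> u3
  u2 = 0\{a,d} ⊢ stopped
  u3 = a.a.(rec X. b.((c.0)\{a,d} + (0\{a} + (X + X)) + c.a.a.X)) ⊢ -a-> u4
  u4 = a.(rec X. b.((c.0)\{a,d} + (0\{a} + (X + X)) + c.a.a.X)) ⊢ -a-> u0
Reachable graph of Q (5 states):
  v0 = rec X. b.(c.a.a.X + ((c.0)\{a,d} + (0\{a} + (X + X)))) ⊢ -b-> v1
  v1 = c.a.a.(rec X. b.(c.a.a.X + ((c.0)\{a,d} + (0\{a} + (X + X))))) + ((c.0)\{a,d} + (0\{a} + ((rec X. b.(c.a.a.X + ((c.0)\{a,d} + (0\{a} + (X + X))))) + (rec X. b.(c.a.a.X + ((c.0)\{a,d} + (0\{a} + (X + X)))))))) ⊢ -b-> v1, -c-> v2, -c-> v3
  v2 = 0\{a,d} ⊢ stopped
  v3 = a.a.(rec X. b.(c.a.a.X + ((c.0)\{a,d} + (0\{a} + (X + X))))) ⊢ -a-> v4
  v4 = a.(rec X. b.(c.a.a.X + ((c.0)\{a,d} + (0\{a} + (X + X))))) ⊢ -a-> v0
Partition-refinement fixed point:
  B0 = {u0, v0}
  B1 = {u1, v1}
  B2 = {u3, v3}
  B3 = {u4, v4}
  B4 = {u2, v2}
u0 ∈ B0, v0 ∈ B0 → same block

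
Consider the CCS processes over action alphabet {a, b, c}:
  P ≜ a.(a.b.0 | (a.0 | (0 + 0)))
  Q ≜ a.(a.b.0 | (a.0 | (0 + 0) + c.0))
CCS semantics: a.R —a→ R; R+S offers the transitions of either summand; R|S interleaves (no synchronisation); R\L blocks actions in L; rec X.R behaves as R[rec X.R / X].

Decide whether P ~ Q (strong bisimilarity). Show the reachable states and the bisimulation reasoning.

LTS(P): 7 reachable states
  p0 = a.(a.b.0 | (a.0 | (0 + 0))) → =a=> p1
  p1 = a.b.0 | (a.0 | (0 + 0)) → =a=> p2, =a=> p3
  p2 = a.b.0 | (0 | (0 + 0)) → =a=> p4
  p3 = b.0 | (a.0 | (0 + 0)) → =a=> p4, =b=> p5
  p4 = b.0 | (0 | (0 + 0)) → =b=> p6
  p5 = 0 | (a.0 | (0 + 0)) → =a=> p6
  p6 = 0 | (0 | (0 + 0)) → deadlocked
LTS(Q): 10 reachable states
  q0 = a.(a.b.0 | (a.0 | (0 + 0) + c.0)) → =a=> q1
  q1 = a.b.0 | (a.0 | (0 + 0) + c.0) → =a=> q2, =a=> q3, =c=> q4
  q2 = a.b.0 | (0 | (0 + 0)) → =a=> q5
  q3 = b.0 | (a.0 | (0 + 0) + c.0) → =a=> q5, =b=> q6, =c=> q7
  q4 = a.b.0 | 0 → =a=> q7
  q5 = b.0 | (0 | (0 + 0)) → =b=> q8
  q6 = 0 | (a.0 | (0 + 0) + c.0) → =a=> q8, =c=> q9
  q7 = b.0 | 0 → =b=> q9
  q8 = 0 | (0 | (0 + 0)) → deadlocked
  q9 = 0 | 0 → deadlocked
Bisimilarity quotient blocks:
  B0 = {p0}
  B1 = {p1}
  B2 = {p2, q2, q4}
  B3 = {p4, q5, q7}
  B4 = {p6, q8, q9}
  B5 = {p3}
  B6 = {p5}
  B7 = {q0}
  B8 = {q1}
  B9 = {q3}
  B10 = {q6}
p0 ∈ B0, q0 ∈ B7 → different blocks

P ≁ Q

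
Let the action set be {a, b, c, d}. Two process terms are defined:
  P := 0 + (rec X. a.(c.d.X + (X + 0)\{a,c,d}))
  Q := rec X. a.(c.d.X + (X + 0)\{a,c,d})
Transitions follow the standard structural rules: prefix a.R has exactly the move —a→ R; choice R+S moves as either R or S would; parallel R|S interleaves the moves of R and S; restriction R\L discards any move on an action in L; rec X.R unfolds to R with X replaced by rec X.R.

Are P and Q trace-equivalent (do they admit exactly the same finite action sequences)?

Reachable graph of P (4 states):
  p0 = 0 + (rec X. a.(c.d.X + (X + 0)\{a,c,d})) ⊢ =a=> p1
  p1 = c.d.(rec X. a.(c.d.X + (X + 0)\{a,c,d})) + ((rec X. a.(c.d.X + (X + 0)\{a,c,d})) + 0)\{a,c,d} ⊢ =c=> p2
  p2 = d.(rec X. a.(c.d.X + (X + 0)\{a,c,d})) ⊢ =d=> p3
  p3 = rec X. a.(c.d.X + (X + 0)\{a,c,d}) ⊢ =a=> p1
Reachable graph of Q (3 states):
  q0 = rec X. a.(c.d.X + (X + 0)\{a,c,d}) ⊢ =a=> q1
  q1 = c.d.(rec X. a.(c.d.X + (X + 0)\{a,c,d})) + ((rec X. a.(c.d.X + (X + 0)\{a,c,d})) + 0)\{a,c,d} ⊢ =c=> q2
  q2 = d.(rec X. a.(c.d.X + (X + 0)\{a,c,d})) ⊢ =d=> q0
Partition-refinement fixed point:
  B0 = {p0, p3, q0}
  B1 = {p1, q1}
  B2 = {p2, q2}
p0 ∈ B0, q0 ∈ B0 → same block
Bisimilar ⇒ trace-equivalent.

traces(P) = traces(Q)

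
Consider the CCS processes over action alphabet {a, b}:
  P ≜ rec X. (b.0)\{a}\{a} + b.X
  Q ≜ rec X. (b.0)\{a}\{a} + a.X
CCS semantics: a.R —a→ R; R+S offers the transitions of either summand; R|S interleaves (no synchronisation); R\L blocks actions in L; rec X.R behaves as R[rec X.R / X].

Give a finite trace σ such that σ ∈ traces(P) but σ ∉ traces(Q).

P's transition system — 2 states:
  p0 = rec X. (b.0)\{a}\{a} + b.X | ··b··> p0, ··b··> p1
  p1 = 0\{a}\{a} | stopped
Q's transition system — 2 states:
  q0 = rec X. (b.0)\{a}\{a} + a.X | ··a··> q0, ··b··> q1
  q1 = 0\{a}\{a} | stopped
Executing bb from P (initial set {p0}):
  [1] b ⇒ {p0, p1}
  [2] b ⇒ {p0, p1}
  ✓ P
Executing bb from Q (initial set {q0}):
  [1] b ⇒ {q1}
  [2] b ⇒ no successor for Q

bb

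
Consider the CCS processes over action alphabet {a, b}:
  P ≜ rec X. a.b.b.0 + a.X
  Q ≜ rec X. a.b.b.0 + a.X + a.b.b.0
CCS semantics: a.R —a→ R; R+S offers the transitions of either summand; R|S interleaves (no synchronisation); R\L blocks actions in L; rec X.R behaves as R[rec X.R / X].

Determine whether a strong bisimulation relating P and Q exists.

P ~ Q

Reachable graph of P (4 states):
  m0 = rec X. a.b.b.0 + a.X ⊢ —a→ m0, —a→ m1
  m1 = b.b.0 ⊢ —b→ m2
  m2 = b.0 ⊢ —b→ m3
  m3 = 0 ⊢ deadlocked
Reachable graph of Q (4 states):
  n0 = rec X. a.b.b.0 + a.X + a.b.b.0 ⊢ —a→ n0, —a→ n1
  n1 = b.b.0 ⊢ —b→ n2
  n2 = b.0 ⊢ —b→ n3
  n3 = 0 ⊢ deadlocked
Partition-refinement fixed point:
  B0 = {m0, n0}
  B1 = {m1, n1}
  B2 = {m2, n2}
  B3 = {m3, n3}
m0 ∈ B0, n0 ∈ B0 → same block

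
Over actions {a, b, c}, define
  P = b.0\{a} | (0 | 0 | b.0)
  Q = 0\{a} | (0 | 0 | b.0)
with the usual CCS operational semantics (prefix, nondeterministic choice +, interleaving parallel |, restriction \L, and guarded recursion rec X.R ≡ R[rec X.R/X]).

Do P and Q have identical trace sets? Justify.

NO — witness ⟨bb⟩

Reachable graph of P (4 states):
  p0 = b.0\{a} | (0 | 0 | b.0) | --b--▸ p1, --b--▸ p2
  p1 = 0\{a} | (0 | 0 | b.0) | --b--▸ p3
  p2 = b.0\{a} | (0 | 0 | 0) | --b--▸ p3
  p3 = 0\{a} | (0 | 0 | 0) | stopped
Reachable graph of Q (2 states):
  q0 = 0\{a} | (0 | 0 | b.0) | --b--▸ q1
  q1 = 0\{a} | (0 | 0 | 0) | stopped
Executing bb from P (initial set {p0}):
  [1] b ⇒ {p1, p2}
  [2] b ⇒ {p3}
  ✓ P
Executing bb from Q (initial set {q0}):
  [1] b ⇒ {q1}
  [2] b ⇒ ∅ (Q stuck)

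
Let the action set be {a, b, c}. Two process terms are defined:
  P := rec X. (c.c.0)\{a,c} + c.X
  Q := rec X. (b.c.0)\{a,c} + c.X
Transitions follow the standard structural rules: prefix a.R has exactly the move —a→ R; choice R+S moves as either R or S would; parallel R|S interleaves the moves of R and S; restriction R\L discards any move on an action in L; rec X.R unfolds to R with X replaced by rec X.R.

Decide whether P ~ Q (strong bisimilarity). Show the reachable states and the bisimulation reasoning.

P ≁ Q

P's transition system — 1 states:
  u0 = rec X. (c.c.0)\{a,c} + c.X has moves -c-> u0
Q's transition system — 2 states:
  v0 = rec X. (b.c.0)\{a,c} + c.X has moves -b-> v1, -c-> v0
  v1 = (c.0)\{a,c} has moves ∅
Bisimilarity quotient blocks:
  B0 = {u0}
  B1 = {v0}
  B2 = {v1}
u0 ∈ B0, v0 ∈ B1 → different blocks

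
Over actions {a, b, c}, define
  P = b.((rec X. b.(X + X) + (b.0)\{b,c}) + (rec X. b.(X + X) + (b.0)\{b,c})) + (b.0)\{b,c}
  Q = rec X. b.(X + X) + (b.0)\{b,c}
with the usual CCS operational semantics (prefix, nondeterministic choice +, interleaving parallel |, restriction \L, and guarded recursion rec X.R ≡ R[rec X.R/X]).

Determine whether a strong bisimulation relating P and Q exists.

P ~ Q

P's transition system — 2 states:
  m0 = b.((rec X. b.(X + X) + (b.0)\{b,c}) + (rec X. b.(X + X) + (b.0)\{b,c})) + (b.0)\{b,c} has moves =b=> m1
  m1 = (rec X. b.(X + X) + (b.0)\{b,c}) + (rec X. b.(X + X) + (b.0)\{b,c}) has moves =b=> m1
Q's transition system — 2 states:
  n0 = rec X. b.(X + X) + (b.0)\{b,c} has moves =b=> n1
  n1 = (rec X. b.(X + X) + (b.0)\{b,c}) + (rec X. b.(X + X) + (b.0)\{b,c}) has moves =b=> n1
Coarsest stable partition (strong bisimilarity classes):
  B0 = {m0, m1, n0, n1}
m0 ∈ B0, n0 ∈ B0 → same block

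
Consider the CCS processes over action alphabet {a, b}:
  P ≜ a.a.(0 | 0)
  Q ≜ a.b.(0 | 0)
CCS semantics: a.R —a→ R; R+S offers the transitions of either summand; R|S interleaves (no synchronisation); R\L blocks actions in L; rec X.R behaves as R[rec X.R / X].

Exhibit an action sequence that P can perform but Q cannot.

LTS(P): 3 reachable states
  m0 = a.a.(0 | 0) :: ··a··> m1
  m1 = a.(0 | 0) :: ··a··> m2
  m2 = 0 | 0 :: deadlocked
LTS(Q): 3 reachable states
  n0 = a.b.(0 | 0) :: ··a··> n1
  n1 = b.(0 | 0) :: ··b··> n2
  n2 = 0 | 0 :: deadlocked
Run σ = ⟨aa⟩ on P: start {m0}
  step 1 (a): {m1}
  step 2 (a): {m2}
  — P admits the full trace.
Run σ = ⟨aa⟩ on Q: start {n0}
  step 1 (a): {n1}
  step 2 (a): ∅  — Q cannot continue

aa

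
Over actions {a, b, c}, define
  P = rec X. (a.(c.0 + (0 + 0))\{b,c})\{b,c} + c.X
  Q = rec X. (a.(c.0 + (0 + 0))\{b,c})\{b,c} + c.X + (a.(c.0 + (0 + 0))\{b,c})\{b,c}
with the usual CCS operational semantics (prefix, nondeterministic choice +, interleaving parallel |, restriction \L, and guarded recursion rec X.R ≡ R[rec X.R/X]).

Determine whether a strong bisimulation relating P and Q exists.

P ~ Q

P's transition system — 2 states:
  p0 = rec X. (a.(c.0 + (0 + 0))\{b,c})\{b,c} + c.X has moves --a--▸ p1, --c--▸ p0
  p1 = (c.0 + (0 + 0))\{b,c}\{b,c} has moves ∅
Q's transition system — 2 states:
  q0 = rec X. (a.(c.0 + (0 + 0))\{b,c})\{b,c} + c.X + (a.(c.0 + (0 + 0))\{b,c})\{b,c} has moves --a--▸ q1, --c--▸ q0
  q1 = (c.0 + (0 + 0))\{b,c}\{b,c} has moves ∅
Partition-refinement fixed point:
  B0 = {p0, q0}
  B1 = {p1, q1}
p0 ∈ B0, q0 ∈ B0 → same block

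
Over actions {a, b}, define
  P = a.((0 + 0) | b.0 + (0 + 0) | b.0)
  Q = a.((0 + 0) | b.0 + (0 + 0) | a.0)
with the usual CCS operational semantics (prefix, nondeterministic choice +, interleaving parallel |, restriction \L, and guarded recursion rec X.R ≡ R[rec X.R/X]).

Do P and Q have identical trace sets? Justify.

trace-distinct — witness ⟨aa⟩

P's transition system — 3 states:
  u0 = a.((0 + 0) | b.0 + (0 + 0) | b.0) ⊢ --a--▸ u1
  u1 = (0 + 0) | b.0 + (0 + 0) | b.0 ⊢ --b--▸ u2
  u2 = (0 + 0) | 0 ⊢ stopped
Q's transition system — 3 states:
  v0 = a.((0 + 0) | b.0 + (0 + 0) | a.0) ⊢ --a--▸ v1
  v1 = (0 + 0) | b.0 + (0 + 0) | a.0 ⊢ --a--▸ v2, --b--▸ v2
  v2 = (0 + 0) | 0 ⊢ stopped
Trace ⟨aa⟩ through Q, begin at {v0}:
  step 1 (a): {v1}
  step 2 (a): {v2}
  — Q admits the full trace.
Trace ⟨aa⟩ through P, begin at {u0}:
  step 1 (a): {u1}
  step 2 (a): no successor for P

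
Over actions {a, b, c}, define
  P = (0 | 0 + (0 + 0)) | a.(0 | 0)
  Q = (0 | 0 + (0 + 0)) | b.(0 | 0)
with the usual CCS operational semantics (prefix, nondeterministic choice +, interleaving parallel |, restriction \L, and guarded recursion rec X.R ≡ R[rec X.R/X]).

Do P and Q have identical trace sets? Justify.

trace-distinct — witness ⟨a⟩

LTS(P): 2 reachable states
  m0 = (0 | 0 + (0 + 0)) | a.(0 | 0) has moves —a→ m1
  m1 = (0 | 0 + (0 + 0)) | (0 | 0) has moves stopped
LTS(Q): 2 reachable states
  n0 = (0 | 0 + (0 + 0)) | b.(0 | 0) has moves —b→ n1
  n1 = (0 | 0 + (0 + 0)) | (0 | 0) has moves stopped
Executing a from P (initial set {m0}):
  [1] a ⇒ {m1}
  — P admits the full trace.
Executing a from Q (initial set {n0}):
  [1] a ⇒ ∅  — Q cannot continue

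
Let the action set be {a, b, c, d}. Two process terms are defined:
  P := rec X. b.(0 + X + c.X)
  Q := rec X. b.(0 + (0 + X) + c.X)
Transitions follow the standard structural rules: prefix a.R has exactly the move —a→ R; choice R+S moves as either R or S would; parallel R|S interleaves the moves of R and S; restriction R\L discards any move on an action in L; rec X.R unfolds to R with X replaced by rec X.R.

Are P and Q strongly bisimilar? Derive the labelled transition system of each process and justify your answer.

P ~ Q

Reachable graph of P (2 states):
  p0 = rec X. b.(0 + X + c.X) | =b=> p1
  p1 = 0 + (rec X. b.(0 + X + c.X)) + c.(rec X. b.(0 + X + c.X)) | =b=> p1, =c=> p0
Reachable graph of Q (2 states):
  q0 = rec X. b.(0 + (0 + X) + c.X) | =b=> q1
  q1 = 0 + (0 + (rec X. b.(0 + (0 + X) + c.X))) + c.(rec X. b.(0 + (0 + X) + c.X)) | =b=> q1, =c=> q0
Partition-refinement fixed point:
  B0 = {p0, q0}
  B1 = {p1, q1}
p0 ∈ B0, q0 ∈ B0 → same block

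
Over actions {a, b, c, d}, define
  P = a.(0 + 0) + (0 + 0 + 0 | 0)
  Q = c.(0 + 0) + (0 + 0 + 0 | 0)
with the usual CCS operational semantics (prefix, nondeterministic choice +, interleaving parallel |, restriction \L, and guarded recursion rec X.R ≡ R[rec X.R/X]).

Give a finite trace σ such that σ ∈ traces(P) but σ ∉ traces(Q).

a

Reachable graph of P (2 states):
  s0 = a.(0 + 0) + (0 + 0 + 0 | 0) has moves =a=> s1
  s1 = 0 + 0 has moves stopped
Reachable graph of Q (2 states):
  t0 = c.(0 + 0) + (0 + 0 + 0 | 0) has moves =c=> t1
  t1 = 0 + 0 has moves stopped
Executing a from P (initial set {s0}):
  step 1 (a): {s1}
  — P admits the full trace.
Executing a from Q (initial set {t0}):
  step 1 (a): ∅ (Q stuck)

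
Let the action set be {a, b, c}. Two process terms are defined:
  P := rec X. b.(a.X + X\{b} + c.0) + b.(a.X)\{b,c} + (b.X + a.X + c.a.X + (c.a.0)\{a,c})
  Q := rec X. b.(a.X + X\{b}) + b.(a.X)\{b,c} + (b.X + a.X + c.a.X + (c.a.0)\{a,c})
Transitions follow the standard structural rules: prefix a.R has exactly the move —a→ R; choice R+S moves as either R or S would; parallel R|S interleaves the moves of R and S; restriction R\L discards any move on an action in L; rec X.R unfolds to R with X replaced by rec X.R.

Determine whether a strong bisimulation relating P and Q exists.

P ≁ Q

P's transition system — 8 states:
  p0 = rec X. b.(a.X + X\{b} + c.0) + b.(a.X)\{b,c} + (b.X + a.X + c.a.X + (c.a.0)\{a,c}) | =a=> p0, =b=> p0, =b=> p1, =b=> p2, =c=> p3
  p1 = (a.(rec X. b.(a.X + X\{b} + c.0) + b.(a.X)\{b,c} + (b.X + a.X + c.a.X + (c.a.0)\{a,c})))\{b,c} | =a=> p4
  p2 = a.(rec X. b.(a.X + X\{b} + c.0) + b.(a.X)\{b,c} + (b.X + a.X + c.a.X + (c.a.0)\{a,c})) + (rec X. b.(a.X + X\{b} + c.0) + b.(a.X)\{b,c} + (b.X + a.X + c.a.X + (c.a.0)\{a,c}))\{b} + c.0 | =a=> p0, =a=> p5, =c=> p6, =c=> p7
  p3 = a.(rec X. b.(a.X + X\{b} + c.0) + b.(a.X)\{b,c} + (b.X + a.X + c.a.X + (c.a.0)\{a,c})) | =a=> p0
  p4 = (rec X. b.(a.X + X\{b} + c.0) + b.(a.X)\{b,c} + (b.X + a.X + c.a.X + (c.a.0)\{a,c}))\{b,c} | =a=> p4
  p5 = (rec X. b.(a.X + X\{b} + c.0) + b.(a.X)\{b,c} + (b.X + a.X + c.a.X + (c.a.0)\{a,c}))\{b} | =a=> p5, =c=> p6
  p6 = (a.(rec X. b.(a.X + X\{b} + c.0) + b.(a.X)\{b,c} + (b.X + a.X + c.a.X + (c.a.0)\{a,c})))\{b} | =a=> p5
  p7 = 0 | ∅
Q's transition system — 7 states:
  q0 = rec X. b.(a.X + X\{b}) + b.(a.X)\{b,c} + (b.X + a.X + c.a.X + (c.a.0)\{a,c}) | =a=> q0, =b=> q0, =b=> q1, =b=> q2, =c=> q3
  q1 = (a.(rec X. b.(a.X + X\{b}) + b.(a.X)\{b,c} + (b.X + a.X + c.a.X + (c.a.0)\{a,c})))\{b,c} | =a=> q4
  q2 = a.(rec X. b.(a.X + X\{b}) + b.(a.X)\{b,c} + (b.X + a.X + c.a.X + (c.a.0)\{a,c})) + (rec X. b.(a.X + X\{b}) + b.(a.X)\{b,c} + (b.X + a.X + c.a.X + (c.a.0)\{a,c}))\{b} | =a=> q0, =a=> q5, =c=> q6
  q3 = a.(rec X. b.(a.X + X\{b}) + b.(a.X)\{b,c} + (b.X + a.X + c.a.X + (c.a.0)\{a,c})) | =a=> q0
  q4 = (rec X. b.(a.X + X\{b}) + b.(a.X)\{b,c} + (b.X + a.X + c.a.X + (c.a.0)\{a,c}))\{b,c} | =a=> q4
  q5 = (rec X. b.(a.X + X\{b}) + b.(a.X)\{b,c} + (b.X + a.X + c.a.X + (c.a.0)\{a,c}))\{b} | =a=> q5, =c=> q6
  q6 = (a.(rec X. b.(a.X + X\{b}) + b.(a.X)\{b,c} + (b.X + a.X + c.a.X + (c.a.0)\{a,c})))\{b} | =a=> q5
Partition-refinement fixed point:
  B0 = {p0}
  B1 = {p1, p4, q1, q4}
  B2 = {p2}
  B3 = {p5, q5}
  B4 = {p6, q6}
  B5 = {p7}
  B6 = {p3}
  B7 = {q0}
  B8 = {q3}
  B9 = {q2}
p0 ∈ B0, q0 ∈ B7 → different blocks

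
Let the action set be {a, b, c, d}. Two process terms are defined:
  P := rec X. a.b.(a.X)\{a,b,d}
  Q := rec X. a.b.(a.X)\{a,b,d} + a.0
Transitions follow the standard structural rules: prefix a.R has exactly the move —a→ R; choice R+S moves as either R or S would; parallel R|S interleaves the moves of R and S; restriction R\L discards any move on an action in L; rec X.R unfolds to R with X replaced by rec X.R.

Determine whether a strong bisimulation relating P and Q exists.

P's transition system — 3 states:
  m0 = rec X. a.b.(a.X)\{a,b,d} → -a-> m1
  m1 = b.(a.(rec X. a.b.(a.X)\{a,b,d}))\{a,b,d} → -b-> m2
  m2 = (a.(rec X. a.b.(a.X)\{a,b,d}))\{a,b,d} → (no moves)
Q's transition system — 4 states:
  n0 = rec X. a.b.(a.X)\{a,b,d} + a.0 → -a-> n1, -a-> n2
  n1 = 0 → (no moves)
  n2 = b.(a.(rec X. a.b.(a.X)\{a,b,d} + a.0))\{a,b,d} → -b-> n3
  n3 = (a.(rec X. a.b.(a.X)\{a,b,d} + a.0))\{a,b,d} → (no moves)
Partition-refinement fixed point:
  B0 = {m0}
  B1 = {m1, n2}
  B2 = {m2, n1, n3}
  B3 = {n0}
m0 ∈ B0, n0 ∈ B3 → different blocks

P ≁ Q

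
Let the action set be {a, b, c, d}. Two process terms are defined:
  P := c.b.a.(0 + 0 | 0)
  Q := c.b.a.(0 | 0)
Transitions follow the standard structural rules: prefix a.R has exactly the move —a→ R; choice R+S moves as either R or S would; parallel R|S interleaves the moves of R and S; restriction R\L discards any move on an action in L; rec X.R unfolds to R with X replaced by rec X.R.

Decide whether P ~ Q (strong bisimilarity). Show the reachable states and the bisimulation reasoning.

LTS(P): 4 reachable states
  s0 = c.b.a.(0 + 0 | 0) :: =c=> s1
  s1 = b.a.(0 + 0 | 0) :: =b=> s2
  s2 = a.(0 + 0 | 0) :: =a=> s3
  s3 = 0 + 0 | 0 :: deadlocked
LTS(Q): 4 reachable states
  t0 = c.b.a.(0 | 0) :: =c=> t1
  t1 = b.a.(0 | 0) :: =b=> t2
  t2 = a.(0 | 0) :: =a=> t3
  t3 = 0 | 0 :: deadlocked
Bisimilarity quotient blocks:
  B0 = {s0, t0}
  B1 = {s1, t1}
  B2 = {s2, t2}
  B3 = {s3, t3}
s0 ∈ B0, t0 ∈ B0 → same block

bisimilar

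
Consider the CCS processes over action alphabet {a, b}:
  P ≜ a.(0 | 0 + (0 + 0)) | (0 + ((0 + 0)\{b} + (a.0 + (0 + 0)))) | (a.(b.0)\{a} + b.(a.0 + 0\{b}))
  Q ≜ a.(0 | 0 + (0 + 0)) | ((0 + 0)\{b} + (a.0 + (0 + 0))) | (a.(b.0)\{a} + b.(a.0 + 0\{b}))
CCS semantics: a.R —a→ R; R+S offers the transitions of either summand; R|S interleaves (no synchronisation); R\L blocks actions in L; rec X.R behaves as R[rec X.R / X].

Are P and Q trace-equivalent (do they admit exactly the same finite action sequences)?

YES

P's transition system — 20 states:
  s0 = a.(0 | 0 + (0 + 0)) | (0 + ((0 + 0)\{b} + (a.0 + (0 + 0)))) | (a.(b.0)\{a} + b.(a.0 + 0\{b})) → -a-> s1, -a-> s2, -a-> s3, -b-> s4
  s1 = (0 | 0 + (0 + 0)) | (0 + ((0 + 0)\{b} + (a.0 + (0 + 0)))) | (a.(b.0)\{a} + b.(a.0 + 0\{b})) → -a-> s5, -a-> s6, -b-> s7
  s2 = a.(0 | 0 + (0 + 0)) | (0 + ((0 + 0)\{b} + (a.0 + (0 + 0)))) | (b.0)\{a} → -a-> s5, -a-> s8, -b-> s9
  s3 = a.(0 | 0 + (0 + 0)) | 0 | (a.(b.0)\{a} + b.(a.0 + 0\{b})) → -a-> s6, -a-> s8, -b-> s10
  s4 = a.(0 | 0 + (0 + 0)) | (0 + ((0 + 0)\{b} + (a.0 + (0 + 0)))) | (a.0 + 0\{b}) → -a-> s10, -a-> s11, -a-> s7
  s5 = (0 | 0 + (0 + 0)) | (0 + ((0 + 0)\{b} + (a.0 + (0 + 0)))) | (b.0)\{a} → -a-> s12, -b-> s13
  s6 = (0 | 0 + (0 + 0)) | 0 | (a.(b.0)\{a} + b.(a.0 + 0\{b})) → -a-> s12, -b-> s14
  s7 = (0 | 0 + (0 + 0)) | (0 + ((0 + 0)\{b} + (a.0 + (0 + 0)))) | (a.0 + 0\{b}) → -a-> s14, -a-> s15
  s8 = a.(0 | 0 + (0 + 0)) | 0 | (b.0)\{a} → -a-> s12, -b-> s16
  s9 = a.(0 | 0 + (0 + 0)) | (0 + ((0 + 0)\{b} + (a.0 + (0 + 0)))) | 0\{a} → -a-> s13, -a-> s16
  s10 = a.(0 | 0 + (0 + 0)) | 0 | (a.0 + 0\{b}) → -a-> s14, -a-> s17
  s11 = a.(0 | 0 + (0 + 0)) | (0 + ((0 + 0)\{b} + (a.0 + (0 + 0)))) | 0 → -a-> s15, -a-> s17
  s12 = (0 | 0 + (0 + 0)) | 0 | (b.0)\{a} → -b-> s18
  s13 = (0 | 0 + (0 + 0)) | (0 + ((0 + 0)\{b} + (a.0 + (0 + 0)))) | 0\{a} → -a-> s18
  s14 = (0 | 0 + (0 + 0)) | 0 | (a.0 + 0\{b}) → -a-> s19
  s15 = (0 | 0 + (0 + 0)) | (0 + ((0 + 0)\{b} + (a.0 + (0 + 0)))) | 0 → -a-> s19
  s16 = a.(0 | 0 + (0 + 0)) | 0 | 0\{a} → -a-> s18
  s17 = a.(0 | 0 + (0 + 0)) | 0 | 0 → -a-> s19
  s18 = (0 | 0 + (0 + 0)) | 0 | 0\{a} → ·
  s19 = (0 | 0 + (0 + 0)) | 0 | 0 → ·
Q's transition system — 20 states:
  t0 = a.(0 | 0 + (0 + 0)) | ((0 + 0)\{b} + (a.0 + (0 + 0))) | (a.(b.0)\{a} + b.(a.0 + 0\{b})) → -a-> t1, -a-> t2, -a-> t3, -b-> t4
  t1 = (0 | 0 + (0 + 0)) | ((0 + 0)\{b} + (a.0 + (0 + 0))) | (a.(b.0)\{a} + b.(a.0 + 0\{b})) → -a-> t5, -a-> t6, -b-> t7
  t2 = a.(0 | 0 + (0 + 0)) | ((0 + 0)\{b} + (a.0 + (0 + 0))) | (b.0)\{a} → -a-> t5, -a-> t8, -b-> t9
  t3 = a.(0 | 0 + (0 + 0)) | 0 | (a.(b.0)\{a} + b.(a.0 + 0\{b})) → -a-> t6, -a-> t8, -b-> t10
  t4 = a.(0 | 0 + (0 + 0)) | ((0 + 0)\{b} + (a.0 + (0 + 0))) | (a.0 + 0\{b}) → -a-> t10, -a-> t11, -a-> t7
  t5 = (0 | 0 + (0 + 0)) | ((0 + 0)\{b} + (a.0 + (0 + 0))) | (b.0)\{a} → -a-> t12, -b-> t13
  t6 = (0 | 0 + (0 + 0)) | 0 | (a.(b.0)\{a} + b.(a.0 + 0\{b})) → -a-> t12, -b-> t14
  t7 = (0 | 0 + (0 + 0)) | ((0 + 0)\{b} + (a.0 + (0 + 0))) | (a.0 + 0\{b}) → -a-> t14, -a-> t15
  t8 = a.(0 | 0 + (0 + 0)) | 0 | (b.0)\{a} → -a-> t12, -b-> t16
  t9 = a.(0 | 0 + (0 + 0)) | ((0 + 0)\{b} + (a.0 + (0 + 0))) | 0\{a} → -a-> t13, -a-> t16
  t10 = a.(0 | 0 + (0 + 0)) | 0 | (a.0 + 0\{b}) → -a-> t14, -a-> t17
  t11 = a.(0 | 0 + (0 + 0)) | ((0 + 0)\{b} + (a.0 + (0 + 0))) | 0 → -a-> t15, -a-> t17
  t12 = (0 | 0 + (0 + 0)) | 0 | (b.0)\{a} → -b-> t18
  t13 = (0 | 0 + (0 + 0)) | ((0 + 0)\{b} + (a.0 + (0 + 0))) | 0\{a} → -a-> t18
  t14 = (0 | 0 + (0 + 0)) | 0 | (a.0 + 0\{b}) → -a-> t19
  t15 = (0 | 0 + (0 + 0)) | ((0 + 0)\{b} + (a.0 + (0 + 0))) | 0 → -a-> t19
  t16 = a.(0 | 0 + (0 + 0)) | 0 | 0\{a} → -a-> t18
  t17 = a.(0 | 0 + (0 + 0)) | 0 | 0 → -a-> t19
  t18 = (0 | 0 + (0 + 0)) | 0 | 0\{a} → ·
  t19 = (0 | 0 + (0 + 0)) | 0 | 0 → ·
Coarsest stable partition (strong bisimilarity classes):
  B0 = {s0, t0}
  B1 = {s4, t4}
  B2 = {s10, s11, s7, s9, t10, t11, t7, t9}
  B3 = {s13, s14, s15, s16, s17, t13, t14, t15, t16, t17}
  B4 = {s18, s19, t18, t19}
  B5 = {s1, s2, s3, t1, t2, t3}
  B6 = {s5, s6, s8, t5, t6, t8}
  B7 = {s12, t12}
s0 ∈ B0, t0 ∈ B0 → same block
Bisimilar ⇒ trace-equivalent.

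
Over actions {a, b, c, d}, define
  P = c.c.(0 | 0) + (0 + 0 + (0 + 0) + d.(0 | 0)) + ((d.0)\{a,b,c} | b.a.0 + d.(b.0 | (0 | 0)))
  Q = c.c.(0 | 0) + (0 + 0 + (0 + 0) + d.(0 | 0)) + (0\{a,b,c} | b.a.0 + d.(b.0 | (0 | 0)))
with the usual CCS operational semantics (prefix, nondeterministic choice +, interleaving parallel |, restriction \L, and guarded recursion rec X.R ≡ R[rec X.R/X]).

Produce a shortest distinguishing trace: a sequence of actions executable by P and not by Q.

bd

LTS(P): 10 reachable states
  m0 = c.c.(0 | 0) + (0 + 0 + (0 + 0) + d.(0 | 0)) + ((d.0)\{a,b,c} | b.a.0 + d.(b.0 | (0 | 0))) → —b→ m1, —c→ m2, —d→ m3, —d→ m4, —d→ m5
  m1 = (d.0)\{a,b,c} | a.0 → —a→ m6, —d→ m7
  m2 = c.(0 | 0) → —c→ m3
  m3 = 0 | 0 → (no moves)
  m4 = 0\{a,b,c} | b.a.0 → —b→ m7
  m5 = b.0 | (0 | 0) → —b→ m8
  m6 = (d.0)\{a,b,c} | 0 → —d→ m9
  m7 = 0\{a,b,c} | a.0 → —a→ m9
  m8 = 0 | (0 | 0) → (no moves)
  m9 = 0\{a,b,c} | 0 → (no moves)
LTS(Q): 7 reachable states
  n0 = c.c.(0 | 0) + (0 + 0 + (0 + 0) + d.(0 | 0)) + (0\{a,b,c} | b.a.0 + d.(b.0 | (0 | 0))) → —b→ n1, —c→ n2, —d→ n3, —d→ n4
  n1 = 0\{a,b,c} | a.0 → —a→ n5
  n2 = c.(0 | 0) → —c→ n3
  n3 = 0 | 0 → (no moves)
  n4 = b.0 | (0 | 0) → —b→ n6
  n5 = 0\{a,b,c} | 0 → (no moves)
  n6 = 0 | (0 | 0) → (no moves)
Run σ = ⟨bd⟩ on P: start {m0}
  [1] b ⇒ {m1}
  [2] d ⇒ {m7}
  ✓ P
Run σ = ⟨bd⟩ on Q: start {n0}
  [1] b ⇒ {n1}
  [2] d ⇒ ∅ (Q stuck)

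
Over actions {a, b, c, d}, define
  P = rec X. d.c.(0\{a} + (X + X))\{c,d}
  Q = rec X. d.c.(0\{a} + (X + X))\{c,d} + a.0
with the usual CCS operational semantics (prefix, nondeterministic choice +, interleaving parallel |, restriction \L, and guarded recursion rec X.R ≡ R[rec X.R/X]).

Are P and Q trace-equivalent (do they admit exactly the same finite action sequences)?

trace-distinct — witness ⟨a⟩

LTS(P): 3 reachable states
  u0 = rec X. d.c.(0\{a} + (X + X))\{c,d} ⊢ -d-> u1
  u1 = c.(0\{a} + ((rec X. d.c.(0\{a} + (X + X))\{c,d}) + (rec X. d.c.(0\{a} + (X + X))\{c,d})))\{c,d} ⊢ -c-> u2
  u2 = (0\{a} + ((rec X. d.c.(0\{a} + (X + X))\{c,d}) + (rec X. d.c.(0\{a} + (X + X))\{c,d})))\{c,d} ⊢ ·
LTS(Q): 5 reachable states
  v0 = rec X. d.c.(0\{a} + (X + X))\{c,d} + a.0 ⊢ -a-> v1, -d-> v2
  v1 = 0 ⊢ ·
  v2 = c.(0\{a} + ((rec X. d.c.(0\{a} + (X + X))\{c,d} + a.0) + (rec X. d.c.(0\{a} + (X + X))\{c,d} + a.0)))\{c,d} ⊢ -c-> v3
  v3 = (0\{a} + ((rec X. d.c.(0\{a} + (X + X))\{c,d} + a.0) + (rec X. d.c.(0\{a} + (X + X))\{c,d} + a.0)))\{c,d} ⊢ -a-> v4
  v4 = 0\{c,d} ⊢ ·
Trace ⟨a⟩ through Q, begin at {v0}:
  after a @ step 1: {v1}
  — Q admits the full trace.
Trace ⟨a⟩ through P, begin at {u0}:
  after a @ step 1: ∅  — P cannot continue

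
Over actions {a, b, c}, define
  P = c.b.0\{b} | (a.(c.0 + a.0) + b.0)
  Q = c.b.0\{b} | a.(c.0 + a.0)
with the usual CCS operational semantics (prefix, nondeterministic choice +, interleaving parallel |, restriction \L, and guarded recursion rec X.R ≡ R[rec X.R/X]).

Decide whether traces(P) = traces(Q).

P's transition system — 9 states:
  u0 = c.b.0\{b} | (a.(c.0 + a.0) + b.0) ⊢ --a--▸ u1, --b--▸ u2, --c--▸ u3
  u1 = c.b.0\{b} | (c.0 + a.0) ⊢ --a--▸ u2, --c--▸ u2, --c--▸ u4
  u2 = c.b.0\{b} | 0 ⊢ --c--▸ u5
  u3 = b.0\{b} | (a.(c.0 + a.0) + b.0) ⊢ --a--▸ u4, --b--▸ u5, --b--▸ u6
  u4 = b.0\{b} | (c.0 + a.0) ⊢ --a--▸ u5, --b--▸ u7, --c--▸ u5
  u5 = b.0\{b} | 0 ⊢ --b--▸ u8
  u6 = 0\{b} | (a.(c.0 + a.0) + b.0) ⊢ --a--▸ u7, --b--▸ u8
  u7 = 0\{b} | (c.0 + a.0) ⊢ --a--▸ u8, --c--▸ u8
  u8 = 0\{b} | 0 ⊢ stopped
Q's transition system — 9 states:
  v0 = c.b.0\{b} | a.(c.0 + a.0) ⊢ --a--▸ v1, --c--▸ v2
  v1 = c.b.0\{b} | (c.0 + a.0) ⊢ --a--▸ v3, --c--▸ v3, --c--▸ v4
  v2 = b.0\{b} | a.(c.0 + a.0) ⊢ --a--▸ v4, --b--▸ v5
  v3 = c.b.0\{b} | 0 ⊢ --c--▸ v6
  v4 = b.0\{b} | (c.0 + a.0) ⊢ --a--▸ v6, --b--▸ v7, --c--▸ v6
  v5 = 0\{b} | a.(c.0 + a.0) ⊢ --a--▸ v7
  v6 = b.0\{b} | 0 ⊢ --b--▸ v8
  v7 = 0\{b} | (c.0 + a.0) ⊢ --a--▸ v8, --c--▸ v8
  v8 = 0\{b} | 0 ⊢ stopped
Trace ⟨b⟩ through P, begin at {u0}:
  after b @ step 1: {u2}
  ✓ P
Trace ⟨b⟩ through Q, begin at {v0}:
  after b @ step 1: ∅  — Q cannot continue

NO — witness ⟨b⟩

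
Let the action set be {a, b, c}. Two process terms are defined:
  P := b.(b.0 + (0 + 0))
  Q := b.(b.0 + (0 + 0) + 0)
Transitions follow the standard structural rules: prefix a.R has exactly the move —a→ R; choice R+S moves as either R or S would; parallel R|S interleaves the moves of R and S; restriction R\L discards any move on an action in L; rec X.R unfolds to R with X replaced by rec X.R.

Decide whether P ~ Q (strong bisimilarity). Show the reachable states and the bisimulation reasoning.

LTS(P): 3 reachable states
  m0 = b.(b.0 + (0 + 0)) ⊢ —b→ m1
  m1 = b.0 + (0 + 0) ⊢ —b→ m2
  m2 = 0 ⊢ stopped
LTS(Q): 3 reachable states
  n0 = b.(b.0 + (0 + 0) + 0) ⊢ —b→ n1
  n1 = b.0 + (0 + 0) + 0 ⊢ —b→ n2
  n2 = 0 ⊢ stopped
Partition-refinement fixed point:
  B0 = {m0, n0}
  B1 = {m1, n1}
  B2 = {m2, n2}
m0 ∈ B0, n0 ∈ B0 → same block

bisimilar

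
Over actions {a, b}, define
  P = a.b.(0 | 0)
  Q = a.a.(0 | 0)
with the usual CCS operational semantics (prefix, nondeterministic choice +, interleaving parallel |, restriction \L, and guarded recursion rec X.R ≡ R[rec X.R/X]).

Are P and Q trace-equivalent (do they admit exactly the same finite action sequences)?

P's transition system — 3 states:
  s0 = a.b.(0 | 0) → --a--▸ s1
  s1 = b.(0 | 0) → --b--▸ s2
  s2 = 0 | 0 → ·
Q's transition system — 3 states:
  t0 = a.a.(0 | 0) → --a--▸ t1
  t1 = a.(0 | 0) → --a--▸ t2
  t2 = 0 | 0 → ·
Executing ab from P (initial set {s0}):
  after a @ step 1: {s1}
  after b @ step 2: {s2}
  ✓ P
Executing ab from Q (initial set {t0}):
  after a @ step 1: {t1}
  after b @ step 2: no successor for Q

traces(P) ≠ traces(Q) — witness ⟨ab⟩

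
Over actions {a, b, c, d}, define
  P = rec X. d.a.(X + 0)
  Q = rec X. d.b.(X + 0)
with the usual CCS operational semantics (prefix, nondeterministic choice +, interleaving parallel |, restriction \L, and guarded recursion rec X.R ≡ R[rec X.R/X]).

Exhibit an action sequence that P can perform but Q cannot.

P's transition system — 3 states:
  p0 = rec X. d.a.(X + 0) → =d=> p1
  p1 = a.((rec X. d.a.(X + 0)) + 0) → =a=> p2
  p2 = (rec X. d.a.(X + 0)) + 0 → =d=> p1
Q's transition system — 3 states:
  q0 = rec X. d.b.(X + 0) → =d=> q1
  q1 = b.((rec X. d.b.(X + 0)) + 0) → =b=> q2
  q2 = (rec X. d.b.(X + 0)) + 0 → =d=> q1
Executing da from P (initial set {p0}):
  [1] d ⇒ {p1}
  [2] a ⇒ {p2}
  ✓ P
Executing da from Q (initial set {q0}):
  [1] d ⇒ {q1}
  [2] a ⇒ ∅  — Q cannot continue

da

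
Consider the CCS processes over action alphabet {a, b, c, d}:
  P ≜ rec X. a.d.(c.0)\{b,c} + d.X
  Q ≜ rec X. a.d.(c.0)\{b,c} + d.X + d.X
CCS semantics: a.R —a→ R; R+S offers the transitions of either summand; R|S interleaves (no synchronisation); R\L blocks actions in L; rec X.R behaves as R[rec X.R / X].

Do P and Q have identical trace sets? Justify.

Reachable graph of P (3 states):
  m0 = rec X. a.d.(c.0)\{b,c} + d.X ⊢ —a→ m1, —d→ m0
  m1 = d.(c.0)\{b,c} ⊢ —d→ m2
  m2 = (c.0)\{b,c} ⊢ stopped
Reachable graph of Q (3 states):
  n0 = rec X. a.d.(c.0)\{b,c} + d.X + d.X ⊢ —a→ n1, —d→ n0
  n1 = d.(c.0)\{b,c} ⊢ —d→ n2
  n2 = (c.0)\{b,c} ⊢ stopped
Coarsest stable partition (strong bisimilarity classes):
  B0 = {m0, n0}
  B1 = {m1, n1}
  B2 = {m2, n2}
m0 ∈ B0, n0 ∈ B0 → same block
Bisimilar ⇒ trace-equivalent.

trace-equivalent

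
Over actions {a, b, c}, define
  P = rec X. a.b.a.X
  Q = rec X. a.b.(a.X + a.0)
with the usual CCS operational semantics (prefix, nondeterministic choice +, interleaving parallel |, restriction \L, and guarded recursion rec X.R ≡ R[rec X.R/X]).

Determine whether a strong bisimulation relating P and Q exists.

P ≁ Q

Reachable graph of P (3 states):
  p0 = rec X. a.b.a.X has moves =a=> p1
  p1 = b.a.(rec X. a.b.a.X) has moves =b=> p2
  p2 = a.(rec X. a.b.a.X) has moves =a=> p0
Reachable graph of Q (4 states):
  q0 = rec X. a.b.(a.X + a.0) has moves =a=> q1
  q1 = b.(a.(rec X. a.b.(a.X + a.0)) + a.0) has moves =b=> q2
  q2 = a.(rec X. a.b.(a.X + a.0)) + a.0 has moves =a=> q0, =a=> q3
  q3 = 0 has moves stopped
Partition-refinement fixed point:
  B0 = {p0}
  B1 = {p1}
  B2 = {p2}
  B3 = {q0}
  B4 = {q1}
  B5 = {q2}
  B6 = {q3}
p0 ∈ B0, q0 ∈ B3 → different blocks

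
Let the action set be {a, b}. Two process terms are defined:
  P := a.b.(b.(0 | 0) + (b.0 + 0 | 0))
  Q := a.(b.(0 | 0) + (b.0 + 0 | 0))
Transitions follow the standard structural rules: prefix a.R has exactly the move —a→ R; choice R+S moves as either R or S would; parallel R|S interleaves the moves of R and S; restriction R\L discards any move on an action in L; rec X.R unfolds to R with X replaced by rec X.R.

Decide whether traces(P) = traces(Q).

NO — witness ⟨abb⟩

LTS(P): 5 reachable states
  s0 = a.b.(b.(0 | 0) + (b.0 + 0 | 0)) | ··a··> s1
  s1 = b.(b.(0 | 0) + (b.0 + 0 | 0)) | ··b··> s2
  s2 = b.(0 | 0) + (b.0 + 0 | 0) | ··b··> s3, ··b··> s4
  s3 = 0 | deadlocked
  s4 = 0 | 0 | deadlocked
LTS(Q): 4 reachable states
  t0 = a.(b.(0 | 0) + (b.0 + 0 | 0)) | ··a··> t1
  t1 = b.(0 | 0) + (b.0 + 0 | 0) | ··b··> t2, ··b··> t3
  t2 = 0 | deadlocked
  t3 = 0 | 0 | deadlocked
Run σ = ⟨abb⟩ on P: start {s0}
  step 1 (a): {s1}
  step 2 (b): {s2}
  step 3 (b): {s3, s4}
  P completes σ.
Run σ = ⟨abb⟩ on Q: start {t0}
  step 1 (a): {t1}
  step 2 (b): {t2, t3}
  step 3 (b): ∅  — Q cannot continue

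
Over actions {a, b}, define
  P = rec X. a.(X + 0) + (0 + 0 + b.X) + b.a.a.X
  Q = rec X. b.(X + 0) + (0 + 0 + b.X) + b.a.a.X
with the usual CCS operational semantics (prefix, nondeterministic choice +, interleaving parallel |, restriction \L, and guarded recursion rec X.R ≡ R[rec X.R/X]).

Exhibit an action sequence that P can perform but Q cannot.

P's transition system — 4 states:
  s0 = rec X. a.(X + 0) + (0 + 0 + b.X) + b.a.a.X ⊢ =a=> s1, =b=> s0, =b=> s2
  s1 = (rec X. a.(X + 0) + (0 + 0 + b.X) + b.a.a.X) + 0 ⊢ =a=> s1, =b=> s0, =b=> s2
  s2 = a.a.(rec X. a.(X + 0) + (0 + 0 + b.X) + b.a.a.X) ⊢ =a=> s3
  s3 = a.(rec X. a.(X + 0) + (0 + 0 + b.X) + b.a.a.X) ⊢ =a=> s0
Q's transition system — 4 states:
  t0 = rec X. b.(X + 0) + (0 + 0 + b.X) + b.a.a.X ⊢ =b=> t0, =b=> t1, =b=> t2
  t1 = (rec X. b.(X + 0) + (0 + 0 + b.X) + b.a.a.X) + 0 ⊢ =b=> t0, =b=> t1, =b=> t2
  t2 = a.a.(rec X. b.(X + 0) + (0 + 0 + b.X) + b.a.a.X) ⊢ =a=> t3
  t3 = a.(rec X. b.(X + 0) + (0 + 0 + b.X) + b.a.a.X) ⊢ =a=> t0
Run σ = ⟨a⟩ on P: start {s0}
  [1] a ⇒ {s1}
  — P admits the full trace.
Run σ = ⟨a⟩ on Q: start {t0}
  [1] a ⇒ ∅ (Q stuck)

a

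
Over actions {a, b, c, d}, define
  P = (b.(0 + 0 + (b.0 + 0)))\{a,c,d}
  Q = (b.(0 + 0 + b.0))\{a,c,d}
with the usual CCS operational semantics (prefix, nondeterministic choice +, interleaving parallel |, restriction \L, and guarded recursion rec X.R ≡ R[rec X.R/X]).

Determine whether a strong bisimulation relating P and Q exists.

YES

LTS(P): 3 reachable states
  p0 = (b.(0 + 0 + (b.0 + 0)))\{a,c,d} → -b-> p1
  p1 = (0 + 0 + (b.0 + 0))\{a,c,d} → -b-> p2
  p2 = 0\{a,c,d} → ·
LTS(Q): 3 reachable states
  q0 = (b.(0 + 0 + b.0))\{a,c,d} → -b-> q1
  q1 = (0 + 0 + b.0)\{a,c,d} → -b-> q2
  q2 = 0\{a,c,d} → ·
Coarsest stable partition (strong bisimilarity classes):
  B0 = {p0, q0}
  B1 = {p1, q1}
  B2 = {p2, q2}
p0 ∈ B0, q0 ∈ B0 → same block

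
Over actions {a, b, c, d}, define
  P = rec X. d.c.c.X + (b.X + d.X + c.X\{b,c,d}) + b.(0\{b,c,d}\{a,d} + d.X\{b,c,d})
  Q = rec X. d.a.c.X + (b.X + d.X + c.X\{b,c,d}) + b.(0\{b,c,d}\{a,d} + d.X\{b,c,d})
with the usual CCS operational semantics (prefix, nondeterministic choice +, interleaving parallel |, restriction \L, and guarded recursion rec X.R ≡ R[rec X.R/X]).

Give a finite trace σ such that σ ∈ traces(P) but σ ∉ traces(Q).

LTS(P): 5 reachable states
  m0 = rec X. d.c.c.X + (b.X + d.X + c.X\{b,c,d}) + b.(0\{b,c,d}\{a,d} + d.X\{b,c,d}) → -b-> m0, -b-> m1, -c-> m2, -d-> m0, -d-> m3
  m1 = 0\{b,c,d}\{a,d} + d.(rec X. d.c.c.X + (b.X + d.X + c.X\{b,c,d}) + b.(0\{b,c,d}\{a,d} + d.X\{b,c,d}))\{b,c,d} → -d-> m2
  m2 = (rec X. d.c.c.X + (b.X + d.X + c.X\{b,c,d}) + b.(0\{b,c,d}\{a,d} + d.X\{b,c,d}))\{b,c,d} → ·
  m3 = c.c.(rec X. d.c.c.X + (b.X + d.X + c.X\{b,c,d}) + b.(0\{b,c,d}\{a,d} + d.X\{b,c,d})) → -c-> m4
  m4 = c.(rec X. d.c.c.X + (b.X + d.X + c.X\{b,c,d}) + b.(0\{b,c,d}\{a,d} + d.X\{b,c,d})) → -c-> m0
LTS(Q): 5 reachable states
  n0 = rec X. d.a.c.X + (b.X + d.X + c.X\{b,c,d}) + b.(0\{b,c,d}\{a,d} + d.X\{b,c,d}) → -b-> n0, -b-> n1, -c-> n2, -d-> n0, -d-> n3
  n1 = 0\{b,c,d}\{a,d} + d.(rec X. d.a.c.X + (b.X + d.X + c.X\{b,c,d}) + b.(0\{b,c,d}\{a,d} + d.X\{b,c,d}))\{b,c,d} → -d-> n2
  n2 = (rec X. d.a.c.X + (b.X + d.X + c.X\{b,c,d}) + b.(0\{b,c,d}\{a,d} + d.X\{b,c,d}))\{b,c,d} → ·
  n3 = a.c.(rec X. d.a.c.X + (b.X + d.X + c.X\{b,c,d}) + b.(0\{b,c,d}\{a,d} + d.X\{b,c,d})) → -a-> n4
  n4 = c.(rec X. d.a.c.X + (b.X + d.X + c.X\{b,c,d}) + b.(0\{b,c,d}\{a,d} + d.X\{b,c,d})) → -c-> n0
Run σ = ⟨dcc⟩ on P: start {m0}
  after d @ step 1: {m0, m3}
  after c @ step 2: {m2, m4}
  after c @ step 3: {m0}
  ✓ P
Run σ = ⟨dcc⟩ on Q: start {n0}
  after d @ step 1: {n0, n3}
  after c @ step 2: {n2}
  after c @ step 3: ∅  — Q cannot continue

dcc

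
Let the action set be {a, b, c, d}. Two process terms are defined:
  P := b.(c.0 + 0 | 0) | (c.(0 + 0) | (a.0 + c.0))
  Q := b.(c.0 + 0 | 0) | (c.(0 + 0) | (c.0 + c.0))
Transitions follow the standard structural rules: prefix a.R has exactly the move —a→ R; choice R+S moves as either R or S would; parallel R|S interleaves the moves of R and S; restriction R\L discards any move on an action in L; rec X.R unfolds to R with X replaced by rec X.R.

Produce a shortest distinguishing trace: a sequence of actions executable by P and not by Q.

P's transition system — 12 states:
  m0 = b.(c.0 + 0 | 0) | (c.(0 + 0) | (a.0 + c.0)) has moves -a-> m1, -b-> m2, -c-> m1, -c-> m3
  m1 = b.(c.0 + 0 | 0) | (c.(0 + 0) | 0) has moves -b-> m4, -c-> m5
  m2 = (c.0 + 0 | 0) | (c.(0 + 0) | (a.0 + c.0)) has moves -a-> m4, -c-> m4, -c-> m6, -c-> m7
  m3 = b.(c.0 + 0 | 0) | ((0 + 0) | (a.0 + c.0)) has moves -a-> m5, -b-> m6, -c-> m5
  m4 = (c.0 + 0 | 0) | (c.(0 + 0) | 0) has moves -c-> m8, -c-> m9
  m5 = b.(c.0 + 0 | 0) | ((0 + 0) | 0) has moves -b-> m8
  m6 = (c.0 + 0 | 0) | ((0 + 0) | (a.0 + c.0)) has moves -a-> m8, -c-> m10, -c-> m8
  m7 = 0 | (c.(0 + 0) | (a.0 + c.0)) has moves -a-> m9, -c-> m10, -c-> m9
  m8 = (c.0 + 0 | 0) | ((0 + 0) | 0) has moves -c-> m11
  m9 = 0 | (c.(0 + 0) | 0) has moves -c-> m11
  m10 = 0 | ((0 + 0) | (a.0 + c.0)) has moves -a-> m11, -c-> m11
  m11 = 0 | ((0 + 0) | 0) has moves deadlocked
Q's transition system — 12 states:
  n0 = b.(c.0 + 0 | 0) | (c.(0 + 0) | (c.0 + c.0)) has moves -b-> n1, -c-> n2, -c-> n3
  n1 = (c.0 + 0 | 0) | (c.(0 + 0) | (c.0 + c.0)) has moves -c-> n4, -c-> n5, -c-> n6
  n2 = b.(c.0 + 0 | 0) | ((0 + 0) | (c.0 + c.0)) has moves -b-> n4, -c-> n7
  n3 = b.(c.0 + 0 | 0) | (c.(0 + 0) | 0) has moves -b-> n5, -c-> n7
  n4 = (c.0 + 0 | 0) | ((0 + 0) | (c.0 + c.0)) has moves -c-> n8, -c-> n9
  n5 = (c.0 + 0 | 0) | (c.(0 + 0) | 0) has moves -c-> n10, -c-> n8
  n6 = 0 | (c.(0 + 0) | (c.0 + c.0)) has moves -c-> n10, -c-> n9
  n7 = b.(c.0 + 0 | 0) | ((0 + 0) | 0) has moves -b-> n8
  n8 = (c.0 + 0 | 0) | ((0 + 0) | 0) has moves -c-> n11
  n9 = 0 | ((0 + 0) | (c.0 + c.0)) has moves -c-> n11
  n10 = 0 | (c.(0 + 0) | 0) has moves -c-> n11
  n11 = 0 | ((0 + 0) | 0) has moves deadlocked
Run σ = ⟨a⟩ on P: start {m0}
  [1] a ⇒ {m1}
  P completes σ.
Run σ = ⟨a⟩ on Q: start {n0}
  [1] a ⇒ ∅ (Q stuck)

a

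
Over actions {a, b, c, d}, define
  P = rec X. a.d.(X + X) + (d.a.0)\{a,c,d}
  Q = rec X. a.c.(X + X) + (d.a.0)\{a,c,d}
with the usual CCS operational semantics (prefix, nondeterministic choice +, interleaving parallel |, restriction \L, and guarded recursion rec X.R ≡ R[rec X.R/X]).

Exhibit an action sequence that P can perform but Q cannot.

LTS(P): 3 reachable states
  s0 = rec X. a.d.(X + X) + (d.a.0)\{a,c,d} has moves =a=> s1
  s1 = d.((rec X. a.d.(X + X) + (d.a.0)\{a,c,d}) + (rec X. a.d.(X + X) + (d.a.0)\{a,c,d})) has moves =d=> s2
  s2 = (rec X. a.d.(X + X) + (d.a.0)\{a,c,d}) + (rec X. a.d.(X + X) + (d.a.0)\{a,c,d}) has moves =a=> s1
LTS(Q): 3 reachable states
  t0 = rec X. a.c.(X + X) + (d.a.0)\{a,c,d} has moves =a=> t1
  t1 = c.((rec X. a.c.(X + X) + (d.a.0)\{a,c,d}) + (rec X. a.c.(X + X) + (d.a.0)\{a,c,d})) has moves =c=> t2
  t2 = (rec X. a.c.(X + X) + (d.a.0)\{a,c,d}) + (rec X. a.c.(X + X) + (d.a.0)\{a,c,d}) has moves =a=> t1
Executing ad from P (initial set {s0}):
  step 1 (a): {s1}
  step 2 (d): {s2}
  P completes σ.
Executing ad from Q (initial set {t0}):
  step 1 (a): {t1}
  step 2 (d): no successor for Q

ad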